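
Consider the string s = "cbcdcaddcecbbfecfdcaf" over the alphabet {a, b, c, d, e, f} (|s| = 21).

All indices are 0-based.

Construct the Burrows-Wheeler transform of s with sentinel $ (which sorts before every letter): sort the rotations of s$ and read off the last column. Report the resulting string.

rank  rotation                last
    0  $cbcdcaddcecbbfecfdcaf  f
    1  addcecbbfecfdcaf$cbcdc  c
    2  af$cbcdcaddcecbbfecfdc  c
    3  bbfecfdcaf$cbcdcaddcec  c
    4  bcdcaddcecbbfecfdcaf$c  c
    5  bfecfdcaf$cbcdcaddcecb  b
    6  caddcecbbfecfdcaf$cbcd  d
    7  caf$cbcdcaddcecbbfecfd  d
    8  cbbfecfdcaf$cbcdcaddce  e
    9  cbcdcaddcecbbfecfdcaf$  $
   10  cdcaddcecbbfecfdcaf$cb  b
   11  cecbbfecfdcaf$cbcdcadd  d
   12  cfdcaf$cbcdcaddcecbbfe  e
   13  dcaddcecbbfecfdcaf$cbc  c
   14  dcaf$cbcdcaddcecbbfecf  f
   15  dcecbbfecfdcaf$cbcdcad  d
   16  ddcecbbfecfdcaf$cbcdca  a
   17  ecbbfecfdcaf$cbcdcaddc  c
   18  ecfdcaf$cbcdcaddcecbbf  f
   19  f$cbcdcaddcecbbfecfdca  a
   20  fdcaf$cbcdcaddcecbbfec  c
   21  fecfdcaf$cbcdcaddcecbb  b

fccccbdde$bdecfdacfacb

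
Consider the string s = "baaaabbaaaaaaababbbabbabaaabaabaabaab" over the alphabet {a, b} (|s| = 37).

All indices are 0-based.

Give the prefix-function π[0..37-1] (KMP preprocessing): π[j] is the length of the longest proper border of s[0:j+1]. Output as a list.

[0, 0, 0, 0, 0, 1, 1, 2, 3, 4, 5, 0, 0, 0, 1, 2, 1, 1, 1, 2, 1, 1, 2, 1, 2, 3, 4, 1, 2, 3, 1, 2, 3, 1, 2, 3, 1]

π[0] = 0
j=1 s[j]='a': π[1]=0 (border '')
j=2 s[j]='a': π[2]=0 (border '')
j=3 s[j]='a': π[3]=0 (border '')
j=4 s[j]='a': π[4]=0 (border '')
j=5 s[j]='b': π[5]=1 (border 'b')
j=6 s[j]='b': k: 1→0; π[6]=1 (border 'b')
j=7 s[j]='a': π[7]=2 (border 'ba')
j=8 s[j]='a': π[8]=3 (border 'baa')
j=9 s[j]='a': π[9]=4 (border 'baaa')
j=10 s[j]='a': π[10]=5 (border 'baaaa')
j=11 s[j]='a': k: 5→0; π[11]=0 (border '')
j=12 s[j]='a': π[12]=0 (border '')
j=13 s[j]='a': π[13]=0 (border '')
j=14 s[j]='b': π[14]=1 (border 'b')
j=15 s[j]='a': π[15]=2 (border 'ba')
j=16 s[j]='b': k: 2→0; π[16]=1 (border 'b')
j=17 s[j]='b': k: 1→0; π[17]=1 (border 'b')
j=18 s[j]='b': k: 1→0; π[18]=1 (border 'b')
j=19 s[j]='a': π[19]=2 (border 'ba')
j=20 s[j]='b': k: 2→0; π[20]=1 (border 'b')
j=21 s[j]='b': k: 1→0; π[21]=1 (border 'b')
j=22 s[j]='a': π[22]=2 (border 'ba')
j=23 s[j]='b': k: 2→0; π[23]=1 (border 'b')
j=24 s[j]='a': π[24]=2 (border 'ba')
j=25 s[j]='a': π[25]=3 (border 'baa')
j=26 s[j]='a': π[26]=4 (border 'baaa')
j=27 s[j]='b': k: 4→0; π[27]=1 (border 'b')
j=28 s[j]='a': π[28]=2 (border 'ba')
j=29 s[j]='a': π[29]=3 (border 'baa')
j=30 s[j]='b': k: 3→0; π[30]=1 (border 'b')
j=31 s[j]='a': π[31]=2 (border 'ba')
j=32 s[j]='a': π[32]=3 (border 'baa')
j=33 s[j]='b': k: 3→0; π[33]=1 (border 'b')
j=34 s[j]='a': π[34]=2 (border 'ba')
j=35 s[j]='a': π[35]=3 (border 'baa')
j=36 s[j]='b': k: 3→0; π[36]=1 (border 'b')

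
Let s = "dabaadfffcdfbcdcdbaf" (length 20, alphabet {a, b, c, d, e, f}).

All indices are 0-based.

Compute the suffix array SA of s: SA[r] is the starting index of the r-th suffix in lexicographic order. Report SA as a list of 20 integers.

rank | idx | suffix
   0 |   3 | aadfffcdfbcdcdbaf
   1 |   1 | abaadfffcdfbcdcdbaf
   2 |   4 | adfffcdfbcdcdbaf
   3 |  18 | af
   4 |   2 | baadfffcdfbcdcdbaf
   5 |  17 | baf
   6 |  12 | bcdcdbaf
   7 |  15 | cdbaf
   8 |  13 | cdcdbaf
   9 |   9 | cdfbcdcdbaf
  10 |   0 | dabaadfffcdfbcdcdbaf
  11 |  16 | dbaf
  12 |  14 | dcdbaf
  13 |  10 | dfbcdcdbaf
  14 |   5 | dfffcdfbcdcdbaf
  15 |  19 | f
  16 |  11 | fbcdcdbaf
  17 |   8 | fcdfbcdcdbaf
  18 |   7 | ffcdfbcdcdbaf
  19 |   6 | fffcdfbcdcdbaf

[3, 1, 4, 18, 2, 17, 12, 15, 13, 9, 0, 16, 14, 10, 5, 19, 11, 8, 7, 6]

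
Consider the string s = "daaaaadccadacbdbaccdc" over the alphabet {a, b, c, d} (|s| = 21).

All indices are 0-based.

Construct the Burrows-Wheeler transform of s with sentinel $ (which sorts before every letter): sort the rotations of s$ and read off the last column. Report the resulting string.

cdaaadbcadcdcadac$abca

rank  rotation                last
    0  $daaaaadccadacbdbaccdc  c
    1  aaaaadccadacbdbaccdc$d  d
    2  aaaadccadacbdbaccdc$da  a
    3  aaadccadacbdbaccdc$daa  a
    4  aadccadacbdbaccdc$daaa  a
    5  acbdbaccdc$daaaaadccad  d
    6  accdc$daaaaadccadacbdb  b
    7  adacbdbaccdc$daaaaadcc  c
    8  adccadacbdbaccdc$daaaa  a
    9  baccdc$daaaaadccadacbd  d
   10  bdbaccdc$daaaaadccadac  c
   11  c$daaaaadccadacbdbaccd  d
   12  cadacbdbaccdc$daaaaadc  c
   13  cbdbaccdc$daaaaadccada  a
   14  ccadacbdbaccdc$daaaaad  d
   15  ccdc$daaaaadccadacbdba  a
   16  cdc$daaaaadccadacbdbac  c
   17  daaaaadccadacbdbaccdc$  $
   18  dacbdbaccdc$daaaaadcca  a
   19  dbaccdc$daaaaadccadacb  b
   20  dc$daaaaadccadacbdbacc  c
   21  dccadacbdbaccdc$daaaaa  a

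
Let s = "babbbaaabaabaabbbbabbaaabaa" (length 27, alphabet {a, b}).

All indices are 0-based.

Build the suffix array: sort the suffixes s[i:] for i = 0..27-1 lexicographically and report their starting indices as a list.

[26, 25, 21, 5, 22, 6, 9, 12, 23, 7, 10, 18, 1, 13, 24, 20, 4, 8, 11, 17, 0, 19, 3, 16, 2, 15, 14]

rank | idx | suffix
   0 |  26 | a
   1 |  25 | aa
   2 |  21 | aaabaa
   3 |   5 | aaabaabaabbbbabbaaabaa
   4 |  22 | aabaa
   5 |   6 | aabaabaabbbbabbaaabaa
   6 |   9 | aabaabbbbabbaaabaa
   7 |  12 | aabbbbabbaaabaa
   8 |  23 | abaa
   9 |   7 | abaabaabbbbabbaaabaa
  10 |  10 | abaabbbbabbaaabaa
  11 |  18 | abbaaabaa
  12 |   1 | abbbaaabaabaabbbbabbaaabaa
  13 |  13 | abbbbabbaaabaa
  14 |  24 | baa
  15 |  20 | baaabaa
  16 |   4 | baaabaabaabbbbabbaaabaa
  17 |   8 | baabaabbbbabbaaabaa
  18 |  11 | baabbbbabbaaabaa
  19 |  17 | babbaaabaa
  20 |   0 | babbbaaabaabaabbbbabbaaabaa
  21 |  19 | bbaaabaa
  22 |   3 | bbaaabaabaabbbbabbaaabaa
  23 |  16 | bbabbaaabaa
  24 |   2 | bbbaaabaabaabbbbabbaaabaa
  25 |  15 | bbbabbaaabaa
  26 |  14 | bbbbabbaaabaa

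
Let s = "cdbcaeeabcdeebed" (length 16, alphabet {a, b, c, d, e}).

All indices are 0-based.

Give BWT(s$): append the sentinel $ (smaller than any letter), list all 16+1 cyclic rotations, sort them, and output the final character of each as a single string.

decdaeb$becceebad

rank  rotation           last
    0  $cdbcaeeabcdeebed  d
    1  abcdeebed$cdbcaee  e
    2  aeeabcdeebed$cdbc  c
    3  bcaeeabcdeebed$cd  d
    4  bcdeebed$cdbcaeea  a
    5  bed$cdbcaeeabcdee  e
    6  caeeabcdeebed$cdb  b
    7  cdbcaeeabcdeebed$  $
    8  cdeebed$cdbcaeeab  b
    9  d$cdbcaeeabcdeebe  e
   10  dbcaeeabcdeebed$c  c
   11  deebed$cdbcaeeabc  c
   12  eabcdeebed$cdbcae  e
   13  ebed$cdbcaeeabcde  e
   14  ed$cdbcaeeabcdeeb  b
   15  eeabcdeebed$cdbca  a
   16  eebed$cdbcaeeabcd  d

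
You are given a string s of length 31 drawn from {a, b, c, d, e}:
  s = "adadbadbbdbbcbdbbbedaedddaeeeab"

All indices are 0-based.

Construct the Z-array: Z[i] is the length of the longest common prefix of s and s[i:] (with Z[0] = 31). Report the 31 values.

Z[0]=31
i=1: i≥r, start 0; Z[1]=0
i=2: i≥r, start 0; Z[2]=2 extend→box=[2,4)
i=3: min(r-i=1, Z[1]=0)=0; Z[3]=0
i=4: i≥r, start 0; Z[4]=0
i=5: i≥r, start 0; Z[5]=2 extend→box=[5,7)
i=6: min(r-i=1, Z[1]=0)=0; Z[6]=0
i=7: i≥r, start 0; Z[7]=0
i=8: i≥r, start 0; Z[8]=0
i=9: i≥r, start 0; Z[9]=0
i=10: i≥r, start 0; Z[10]=0
i=11: i≥r, start 0; Z[11]=0
i=12: i≥r, start 0; Z[12]=0
i=13: i≥r, start 0; Z[13]=0
i=14: i≥r, start 0; Z[14]=0
i=15: i≥r, start 0; Z[15]=0
i=16: i≥r, start 0; Z[16]=0
i=17: i≥r, start 0; Z[17]=0
i=18: i≥r, start 0; Z[18]=0
i=19: i≥r, start 0; Z[19]=0
i=20: i≥r, start 0; Z[20]=1 extend→box=[20,21)
i=21: i≥r, start 0; Z[21]=0
i=22: i≥r, start 0; Z[22]=0
i=23: i≥r, start 0; Z[23]=0
i=24: i≥r, start 0; Z[24]=0
i=25: i≥r, start 0; Z[25]=1 extend→box=[25,26)
i=26: i≥r, start 0; Z[26]=0
i=27: i≥r, start 0; Z[27]=0
i=28: i≥r, start 0; Z[28]=0
i=29: i≥r, start 0; Z[29]=1 extend→box=[29,30)
i=30: i≥r, start 0; Z[30]=0

[31, 0, 2, 0, 0, 2, 0, 0, 0, 0, 0, 0, 0, 0, 0, 0, 0, 0, 0, 0, 1, 0, 0, 0, 0, 1, 0, 0, 0, 1, 0]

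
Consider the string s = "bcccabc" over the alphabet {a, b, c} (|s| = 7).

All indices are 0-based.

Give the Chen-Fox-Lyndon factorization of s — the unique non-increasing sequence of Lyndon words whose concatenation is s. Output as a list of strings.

["bccc", "abc"]

emit factor 1: 'bccc' (i=0, period=4)
emit factor 2: 'abc' (i=4, period=3)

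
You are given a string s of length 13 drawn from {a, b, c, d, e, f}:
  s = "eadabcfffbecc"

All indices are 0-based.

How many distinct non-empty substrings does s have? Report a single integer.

rank→(start, suffix):
  0 → (3, 'abcfffbecc')
  1 → (1, 'adabcfffbecc')
  2 → (4, 'bcfffbecc')
  3 → (9, 'becc')
  4 → (12, 'c')
  5 → (11, 'cc')
  6 → (5, 'cfffbecc')
  7 → (2, 'dabcfffbecc')
  8 → (0, 'eadabcfffbecc')
  9 → (10, 'ecc')
  10 → (8, 'fbecc')
  11 → (7, 'ffbecc')
  12 → (6, 'fffbecc')

SA = [3, 1, 4, 9, 12, 11, 5, 2, 0, 10, 8, 7, 6]
rank  pair      lcp
   1  s[3:],s[1:]  1  'a'
   2  s[1:],s[4:]  0  ''
   3  s[4:],s[9:]  1  'b'
   4  s[9:],s[12:]  0  ''
   5  s[12:],s[11:]  1  'c'
   6  s[11:],s[5:]  1  'c'
   7  s[5:],s[2:]  0  ''
   8  s[2:],s[0:]  0  ''
   9  s[0:],s[10:]  1  'e'
  10  s[10:],s[8:]  0  ''
  11  s[8:],s[7:]  1  'f'
  12  s[7:],s[6:]  2  'ff'

n(n+1)/2 = 13·14/2 = 91
Σ LCP = 0 + 1 + 0 + 1 + 0 + 1 + 1 + 0 + 0 + 1 + 0 + 1 + 2 = 8
distinct = 91 − 8 = 83

83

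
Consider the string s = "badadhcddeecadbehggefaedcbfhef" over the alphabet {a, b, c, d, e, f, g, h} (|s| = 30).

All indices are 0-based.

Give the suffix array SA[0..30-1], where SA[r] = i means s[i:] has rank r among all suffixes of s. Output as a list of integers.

[1, 12, 3, 21, 0, 14, 25, 11, 24, 6, 2, 13, 23, 7, 8, 4, 10, 22, 9, 28, 19, 15, 29, 20, 26, 18, 17, 5, 27, 16]

rank→(start, suffix):
  0 → (1, 'adadhcddeecadbehggefaedcbfhef')
  1 → (12, 'adbehggefaedcbfhef')
  2 → (3, 'adhcddeecadbehggefaedcbfhef')
  3 → (21, 'aedcbfhef')
  4 → (0, 'badadhcddeecadbehggefaedcbfhef')
  5 → (14, 'behggefaedcbfhef')
  6 → (25, 'bfhef')
  7 → (11, 'cadbehggefaedcbfhef')
  8 → (24, 'cbfhef')
  9 → (6, 'cddeecadbehggefaedcbfhef')
  10 → (2, 'dadhcddeecadbehggefaedcbfhef')
  11 → (13, 'dbehggefaedcbfhef')
  12 → (23, 'dcbfhef')
  13 → (7, 'ddeecadbehggefaedcbfhef')
  14 → (8, 'deecadbehggefaedcbfhef')
  15 → (4, 'dhcddeecadbehggefaedcbfhef')
  16 → (10, 'ecadbehggefaedcbfhef')
  17 → (22, 'edcbfhef')
  18 → (9, 'eecadbehggefaedcbfhef')
  19 → (28, 'ef')
  20 → (19, 'efaedcbfhef')
  21 → (15, 'ehggefaedcbfhef')
  22 → (29, 'f')
  23 → (20, 'faedcbfhef')
  24 → (26, 'fhef')
  25 → (18, 'gefaedcbfhef')
  26 → (17, 'ggefaedcbfhef')
  27 → (5, 'hcddeecadbehggefaedcbfhef')
  28 → (27, 'hef')
  29 → (16, 'hggefaedcbfhef')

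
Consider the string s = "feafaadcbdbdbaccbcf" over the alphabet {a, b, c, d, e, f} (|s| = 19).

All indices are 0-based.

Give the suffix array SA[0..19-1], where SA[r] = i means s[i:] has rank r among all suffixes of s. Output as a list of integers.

[4, 13, 5, 2, 12, 16, 10, 8, 15, 7, 14, 17, 11, 9, 6, 1, 18, 3, 0]

rank→(start, suffix):
  0 → (4, 'aadcbdbdbaccbcf')
  1 → (13, 'accbcf')
  2 → (5, 'adcbdbdbaccbcf')
  3 → (2, 'afaadcbdbdbaccbcf')
  4 → (12, 'baccbcf')
  5 → (16, 'bcf')
  6 → (10, 'bdbaccbcf')
  7 → (8, 'bdbdbaccbcf')
  8 → (15, 'cbcf')
  9 → (7, 'cbdbdbaccbcf')
  10 → (14, 'ccbcf')
  11 → (17, 'cf')
  12 → (11, 'dbaccbcf')
  13 → (9, 'dbdbaccbcf')
  14 → (6, 'dcbdbdbaccbcf')
  15 → (1, 'eafaadcbdbdbaccbcf')
  16 → (18, 'f')
  17 → (3, 'faadcbdbdbaccbcf')
  18 → (0, 'feafaadcbdbdbaccbcf')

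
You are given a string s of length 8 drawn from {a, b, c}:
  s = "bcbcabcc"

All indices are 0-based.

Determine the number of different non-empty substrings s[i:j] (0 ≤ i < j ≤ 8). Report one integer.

29

sorted suffixes:
  #0 SA[0]=4  'abcc'
  #1 SA[1]=2  'bcabcc'
  #2 SA[2]=0  'bcbcabcc'
  #3 SA[3]=5  'bcc'
  #4 SA[4]=7  'c'
  #5 SA[5]=3  'cabcc'
  #6 SA[6]=1  'cbcabcc'
  #7 SA[7]=6  'cc'

SA = [4, 2, 0, 5, 7, 3, 1, 6]
rank  pair      lcp
   1  s[4:],s[2:]  0  ''
   2  s[2:],s[0:]  2  'bc'
   3  s[0:],s[5:]  2  'bc'
   4  s[5:],s[7:]  0  ''
   5  s[7:],s[3:]  1  'c'
   6  s[3:],s[1:]  1  'c'
   7  s[1:],s[6:]  1  'c'

n(n+1)/2 = 8·9/2 = 36
Σ LCP = 0 + 0 + 2 + 2 + 0 + 1 + 1 + 1 = 7
distinct = 36 − 7 = 29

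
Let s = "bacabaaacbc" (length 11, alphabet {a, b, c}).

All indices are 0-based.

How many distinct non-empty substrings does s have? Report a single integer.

55

rank | idx | suffix
   0 |   5 | aaacbc
   1 |   6 | aacbc
   2 |   3 | abaaacbc
   3 |   1 | acabaaacbc
   4 |   7 | acbc
   5 |   4 | baaacbc
   6 |   0 | bacabaaacbc
   7 |   9 | bc
   8 |  10 | c
   9 |   2 | cabaaacbc
  10 |   8 | cbc

SA = [5, 6, 3, 1, 7, 4, 0, 9, 10, 2, 8]
rank  pair      lcp
   1  s[5:],s[6:]  2  'aa'
   2  s[6:],s[3:]  1  'a'
   3  s[3:],s[1:]  1  'a'
   4  s[1:],s[7:]  2  'ac'
   5  s[7:],s[4:]  0  ''
   6  s[4:],s[0:]  2  'ba'
   7  s[0:],s[9:]  1  'b'
   8  s[9:],s[10:]  0  ''
   9  s[10:],s[2:]  1  'c'
  10  s[2:],s[8:]  1  'c'

n(n+1)/2 = 11·12/2 = 66
Σ LCP = 0 + 2 + 1 + 1 + 2 + 0 + 2 + 1 + 0 + 1 + 1 = 11
distinct = 66 − 11 = 55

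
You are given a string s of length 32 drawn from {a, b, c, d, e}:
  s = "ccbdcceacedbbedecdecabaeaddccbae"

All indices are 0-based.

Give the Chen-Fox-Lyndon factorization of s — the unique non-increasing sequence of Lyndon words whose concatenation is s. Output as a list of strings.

["c", "c", "bdcce", "acedbbedecdec", "abaeaddccbae"]

emit factor 1: 'c' (i=0, period=1)
emit factor 2: 'c' (i=1, period=1)
emit factor 3: 'bdcce' (i=2, period=5)
emit factor 4: 'acedbbedecdec' (i=7, period=13)
emit factor 5: 'abaeaddccbae' (i=20, period=12)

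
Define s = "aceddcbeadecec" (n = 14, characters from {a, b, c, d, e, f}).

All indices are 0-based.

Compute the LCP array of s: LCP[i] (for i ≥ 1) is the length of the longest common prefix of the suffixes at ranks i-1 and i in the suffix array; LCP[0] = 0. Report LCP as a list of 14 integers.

[0, 1, 0, 0, 1, 1, 2, 0, 1, 1, 0, 1, 2, 1]

rank | idx | suffix
   0 |   0 | aceddcbeadecec
   1 |   8 | adecec
   2 |   6 | beadecec
   3 |  13 | c
   4 |   5 | cbeadecec
   5 |  11 | cec
   6 |   1 | ceddcbeadecec
   7 |   4 | dcbeadecec
   8 |   3 | ddcbeadecec
   9 |   9 | decec
  10 |   7 | eadecec
  11 |  12 | ec
  12 |  10 | ecec
  13 |   2 | eddcbeadecec

SA = [0, 8, 6, 13, 5, 11, 1, 4, 3, 9, 7, 12, 10, 2]
[i] adj suffixes → lcp
  [1] 0/8 → 1 ('a')
  [2] 8/6 → 0 ('')
  [3] 6/13 → 0 ('')
  [4] 13/5 → 1 ('c')
  [5] 5/11 → 1 ('c')
  [6] 11/1 → 2 ('ce')
  [7] 1/4 → 0 ('')
  [8] 4/3 → 1 ('d')
  [9] 3/9 → 1 ('d')
  [10] 9/7 → 0 ('')
  [11] 7/12 → 1 ('e')
  [12] 12/10 → 2 ('ec')
  [13] 10/2 → 1 ('e')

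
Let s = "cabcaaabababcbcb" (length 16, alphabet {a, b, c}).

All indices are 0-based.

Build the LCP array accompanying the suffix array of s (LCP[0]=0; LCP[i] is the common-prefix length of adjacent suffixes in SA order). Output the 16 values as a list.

[0, 2, 1, 4, 2, 3, 0, 1, 3, 1, 2, 3, 0, 2, 1, 2]

rank | idx | suffix
   0 |   4 | aaabababcbcb
   1 |   5 | aabababcbcb
   2 |   6 | abababcbcb
   3 |   8 | ababcbcb
   4 |   1 | abcaaabababcbcb
   5 |  10 | abcbcb
   6 |  15 | b
   7 |   7 | bababcbcb
   8 |   9 | babcbcb
   9 |   2 | bcaaabababcbcb
  10 |  13 | bcb
  11 |  11 | bcbcb
  12 |   3 | caaabababcbcb
  13 |   0 | cabcaaabababcbcb
  14 |  14 | cb
  15 |  12 | cbcb

SA = [4, 5, 6, 8, 1, 10, 15, 7, 9, 2, 13, 11, 3, 0, 14, 12]
[i] adj suffixes → lcp
  [1] 4/5 → 2 ('aa')
  [2] 5/6 → 1 ('a')
  [3] 6/8 → 4 ('abab')
  [4] 8/1 → 2 ('ab')
  [5] 1/10 → 3 ('abc')
  [6] 10/15 → 0 ('')
  [7] 15/7 → 1 ('b')
  [8] 7/9 → 3 ('bab')
  [9] 9/2 → 1 ('b')
  [10] 2/13 → 2 ('bc')
  [11] 13/11 → 3 ('bcb')
  [12] 11/3 → 0 ('')
  [13] 3/0 → 2 ('ca')
  [14] 0/14 → 1 ('c')
  [15] 14/12 → 2 ('cb')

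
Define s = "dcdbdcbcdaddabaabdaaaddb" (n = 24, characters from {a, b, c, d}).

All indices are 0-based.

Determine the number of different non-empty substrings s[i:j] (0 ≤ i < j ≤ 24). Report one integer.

rank→(start, suffix):
  0 → (18, 'aaaddb')
  1 → (14, 'aabdaaaddb')
  2 → (19, 'aaddb')
  3 → (12, 'abaabdaaaddb')
  4 → (15, 'abdaaaddb')
  5 → (9, 'addabaabdaaaddb')
  6 → (20, 'addb')
  7 → (23, 'b')
  8 → (13, 'baabdaaaddb')
  9 → (6, 'bcdaddabaabdaaaddb')
  10 → (16, 'bdaaaddb')
  11 → (3, 'bdcbcdaddabaabdaaaddb')
  12 → (5, 'cbcdaddabaabdaaaddb')
  13 → (7, 'cdaddabaabdaaaddb')
  14 → (1, 'cdbdcbcdaddabaabdaaaddb')
  15 → (17, 'daaaddb')
  16 → (11, 'dabaabdaaaddb')
  17 → (8, 'daddabaabdaaaddb')
  18 → (22, 'db')
  19 → (2, 'dbdcbcdaddabaabdaaaddb')
  20 → (4, 'dcbcdaddabaabdaaaddb')
  21 → (0, 'dcdbdcbcdaddabaabdaaaddb')
  22 → (10, 'ddabaabdaaaddb')
  23 → (21, 'ddb')

SA = [18, 14, 19, 12, 15, 9, 20, 23, 13, 6, 16, 3, 5, 7, 1, 17, 11, 8, 22, 2, 4, 0, 10, 21]
i: (SA[i-1],SA[i]) lcp shared
  1: (18,14) 2 'aa'
  2: (14,19) 2 'aa'
  3: (19,12) 1 'a'
  4: (12,15) 2 'ab'
  5: (15,9) 1 'a'
  6: (9,20) 3 'add'
  7: (20,23) 0 ''
  8: (23,13) 1 'b'
  9: (13,6) 1 'b'
  10: (6,16) 1 'b'
  11: (16,3) 2 'bd'
  12: (3,5) 0 ''
  13: (5,7) 1 'c'
  14: (7,1) 2 'cd'
  15: (1,17) 0 ''
  16: (17,11) 2 'da'
  17: (11,8) 2 'da'
  18: (8,22) 1 'd'
  19: (22,2) 2 'db'
  20: (2,4) 1 'd'
  21: (4,0) 2 'dc'
  22: (0,10) 1 'd'
  23: (10,21) 2 'dd'

n(n+1)/2 = 24·25/2 = 300
Σ LCP = 0 + 2 + 2 + 1 + 2 + 1 + 3 + 0 + 1 + 1 + 1 + 2 + 0 + 1 + 2 + 0 + 2 + 2 + 1 + 2 + 1 + 2 + 1 + 2 = 32
distinct = 300 − 32 = 268

268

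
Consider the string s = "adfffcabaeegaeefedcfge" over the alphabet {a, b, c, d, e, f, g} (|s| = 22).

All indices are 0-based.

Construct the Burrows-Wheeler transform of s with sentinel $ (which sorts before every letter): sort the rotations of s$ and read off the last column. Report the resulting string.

rank  rotation                 last
    0  $adfffcabaeegaeefedcfge  e
    1  abaeegaeefedcfge$adfffc  c
    2  adfffcabaeegaeefedcfge$  $
    3  aeefedcfge$adfffcabaeeg  g
    4  aeegaeefedcfge$adfffcab  b
    5  baeegaeefedcfge$adfffca  a
    6  cabaeegaeefedcfge$adfff  f
    7  cfge$adfffcabaeegaeefed  d
    8  dcfge$adfffcabaeegaeefe  e
    9  dfffcabaeegaeefedcfge$a  a
   10  e$adfffcabaeegaeefedcfg  g
   11  edcfge$adfffcabaeegaeef  f
   12  eefedcfge$adfffcabaeega  a
   13  eegaeefedcfge$adfffcaba  a
   14  efedcfge$adfffcabaeegae  e
   15  egaeefedcfge$adfffcabae  e
   16  fcabaeegaeefedcfge$adff  f
   17  fedcfge$adfffcabaeegaee  e
   18  ffcabaeegaeefedcfge$adf  f
   19  fffcabaeegaeefedcfge$ad  d
   20  fge$adfffcabaeegaeefedc  c
   21  gaeefedcfge$adfffcabaee  e
   22  ge$adfffcabaeegaeefedcf  f

ec$gbafdeagfaaeefefdcef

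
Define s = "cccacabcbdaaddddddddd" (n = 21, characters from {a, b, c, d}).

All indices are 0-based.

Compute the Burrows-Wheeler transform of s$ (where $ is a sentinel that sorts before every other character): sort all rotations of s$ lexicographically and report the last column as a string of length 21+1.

ddccaacacbc$dbddddddda

rank  rotation                last
    0  $cccacabcbdaaddddddddd  d
    1  aaddddddddd$cccacabcbd  d
    2  abcbdaaddddddddd$cccac  c
    3  acabcbdaaddddddddd$ccc  c
    4  addddddddd$cccacabcbda  a
    5  bcbdaaddddddddd$cccaca  a
    6  bdaaddddddddd$cccacabc  c
    7  cabcbdaaddddddddd$ccca  a
    8  cacabcbdaaddddddddd$cc  c
    9  cbdaaddddddddd$cccacab  b
   10  ccacabcbdaaddddddddd$c  c
   11  cccacabcbdaaddddddddd$  $
   12  d$cccacabcbdaadddddddd  d
   13  daaddddddddd$cccacabcb  b
   14  dd$cccacabcbdaaddddddd  d
   15  ddd$cccacabcbdaadddddd  d
   16  dddd$cccacabcbdaaddddd  d
   17  ddddd$cccacabcbdaadddd  d
   18  dddddd$cccacabcbdaaddd  d
   19  ddddddd$cccacabcbdaadd  d
   20  dddddddd$cccacabcbdaad  d
   21  ddddddddd$cccacabcbdaa  a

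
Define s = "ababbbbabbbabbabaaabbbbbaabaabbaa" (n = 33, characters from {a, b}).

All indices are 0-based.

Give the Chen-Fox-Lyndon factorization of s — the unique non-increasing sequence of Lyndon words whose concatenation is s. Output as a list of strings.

["ababbbbabbbabb", "ab", "aaabbbbbaabaabb", "a", "a"]

emit factor 1: 'ababbbbabbbabb' (i=0, period=14)
emit factor 2: 'ab' (i=14, period=2)
emit factor 3: 'aaabbbbbaabaabb' (i=16, period=15)
emit factor 4: 'a' (i=31, period=1)
emit factor 5: 'a' (i=32, period=1)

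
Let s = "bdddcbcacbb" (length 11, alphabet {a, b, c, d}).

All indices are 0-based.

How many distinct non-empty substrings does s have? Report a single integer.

rank→(start, suffix):
  0 → (7, 'acbb')
  1 → (10, 'b')
  2 → (9, 'bb')
  3 → (5, 'bcacbb')
  4 → (0, 'bdddcbcacbb')
  5 → (6, 'cacbb')
  6 → (8, 'cbb')
  7 → (4, 'cbcacbb')
  8 → (3, 'dcbcacbb')
  9 → (2, 'ddcbcacbb')
  10 → (1, 'dddcbcacbb')

SA = [7, 10, 9, 5, 0, 6, 8, 4, 3, 2, 1]
[i] adj suffixes → lcp
  [1] 7/10 → 0 ('')
  [2] 10/9 → 1 ('b')
  [3] 9/5 → 1 ('b')
  [4] 5/0 → 1 ('b')
  [5] 0/6 → 0 ('')
  [6] 6/8 → 1 ('c')
  [7] 8/4 → 2 ('cb')
  [8] 4/3 → 0 ('')
  [9] 3/2 → 1 ('d')
  [10] 2/1 → 2 ('dd')

n(n+1)/2 = 11·12/2 = 66
Σ LCP = 0 + 0 + 1 + 1 + 1 + 0 + 1 + 2 + 0 + 1 + 2 = 9
distinct = 66 − 9 = 57

57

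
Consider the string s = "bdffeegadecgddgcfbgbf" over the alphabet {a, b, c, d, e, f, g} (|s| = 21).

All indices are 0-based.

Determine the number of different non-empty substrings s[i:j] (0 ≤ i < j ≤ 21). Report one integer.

217

sorted suffixes:
  #0 SA[0]=7  'adecgddgcfbgbf'
  #1 SA[1]=0  'bdffeegadecgddgcfbgbf'
  #2 SA[2]=19  'bf'
  #3 SA[3]=17  'bgbf'
  #4 SA[4]=15  'cfbgbf'
  #5 SA[5]=10  'cgddgcfbgbf'
  #6 SA[6]=12  'ddgcfbgbf'
  #7 SA[7]=8  'decgddgcfbgbf'
  #8 SA[8]=1  'dffeegadecgddgcfbgbf'
  #9 SA[9]=13  'dgcfbgbf'
  #10 SA[10]=9  'ecgddgcfbgbf'
  #11 SA[11]=4  'eegadecgddgcfbgbf'
  #12 SA[12]=5  'egadecgddgcfbgbf'
  #13 SA[13]=20  'f'
  #14 SA[14]=16  'fbgbf'
  #15 SA[15]=3  'feegadecgddgcfbgbf'
  #16 SA[16]=2  'ffeegadecgddgcfbgbf'
  #17 SA[17]=6  'gadecgddgcfbgbf'
  #18 SA[18]=18  'gbf'
  #19 SA[19]=14  'gcfbgbf'
  #20 SA[20]=11  'gddgcfbgbf'

SA = [7, 0, 19, 17, 15, 10, 12, 8, 1, 13, 9, 4, 5, 20, 16, 3, 2, 6, 18, 14, 11]
i: (SA[i-1],SA[i]) lcp shared
  1: (7,0) 0 ''
  2: (0,19) 1 'b'
  3: (19,17) 1 'b'
  4: (17,15) 0 ''
  5: (15,10) 1 'c'
  6: (10,12) 0 ''
  7: (12,8) 1 'd'
  8: (8,1) 1 'd'
  9: (1,13) 1 'd'
  10: (13,9) 0 ''
  11: (9,4) 1 'e'
  12: (4,5) 1 'e'
  13: (5,20) 0 ''
  14: (20,16) 1 'f'
  15: (16,3) 1 'f'
  16: (3,2) 1 'f'
  17: (2,6) 0 ''
  18: (6,18) 1 'g'
  19: (18,14) 1 'g'
  20: (14,11) 1 'g'

n(n+1)/2 = 21·22/2 = 231
Σ LCP = 0 + 0 + 1 + 1 + 0 + 1 + 0 + 1 + 1 + 1 + 0 + 1 + 1 + 0 + 1 + 1 + 1 + 0 + 1 + 1 + 1 = 14
distinct = 231 − 14 = 217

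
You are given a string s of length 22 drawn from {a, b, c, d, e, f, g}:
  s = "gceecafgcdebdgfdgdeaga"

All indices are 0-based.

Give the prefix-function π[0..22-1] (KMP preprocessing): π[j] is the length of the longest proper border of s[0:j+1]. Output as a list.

π[0] = 0
j=1 s[j]='c': π[1]=0 (border '')
j=2 s[j]='e': π[2]=0 (border '')
j=3 s[j]='e': π[3]=0 (border '')
j=4 s[j]='c': π[4]=0 (border '')
j=5 s[j]='a': π[5]=0 (border '')
j=6 s[j]='f': π[6]=0 (border '')
j=7 s[j]='g': π[7]=1 (border 'g')
j=8 s[j]='c': π[8]=2 (border 'gc')
j=9 s[j]='d': k: 2→0; π[9]=0 (border '')
j=10 s[j]='e': π[10]=0 (border '')
j=11 s[j]='b': π[11]=0 (border '')
j=12 s[j]='d': π[12]=0 (border '')
j=13 s[j]='g': π[13]=1 (border 'g')
j=14 s[j]='f': k: 1→0; π[14]=0 (border '')
j=15 s[j]='d': π[15]=0 (border '')
j=16 s[j]='g': π[16]=1 (border 'g')
j=17 s[j]='d': k: 1→0; π[17]=0 (border '')
j=18 s[j]='e': π[18]=0 (border '')
j=19 s[j]='a': π[19]=0 (border '')
j=20 s[j]='g': π[20]=1 (border 'g')
j=21 s[j]='a': k: 1→0; π[21]=0 (border '')

[0, 0, 0, 0, 0, 0, 0, 1, 2, 0, 0, 0, 0, 1, 0, 0, 1, 0, 0, 0, 1, 0]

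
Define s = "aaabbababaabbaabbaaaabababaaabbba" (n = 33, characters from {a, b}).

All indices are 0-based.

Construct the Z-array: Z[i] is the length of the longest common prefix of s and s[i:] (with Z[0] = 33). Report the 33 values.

Z[0]=33
i=1: fresh scan; Z[1]=2 extend→box=[1,3)
i=2: min(r-i=1, Z[1]=2)=1; Z[2]=1
i=3: fresh scan; Z[3]=0
i=4: fresh scan; Z[4]=0
i=5: fresh scan; Z[5]=1 extend→box=[5,6)
i=6: fresh scan; Z[6]=0
i=7: fresh scan; Z[7]=1 extend→box=[7,8)
i=8: fresh scan; Z[8]=0
i=9: fresh scan; Z[9]=2 extend→box=[9,11)
i=10: min(r-i=1, Z[1]=2)=1; Z[10]=1
i=11: fresh scan; Z[11]=0
i=12: fresh scan; Z[12]=0
i=13: fresh scan; Z[13]=2 extend→box=[13,15)
i=14: min(r-i=1, Z[1]=2)=1; Z[14]=1
i=15: fresh scan; Z[15]=0
i=16: fresh scan; Z[16]=0
i=17: fresh scan; Z[17]=3 extend→box=[17,20)
i=18: min(r-i=2, Z[1]=2)=2; Z[18]=4 extend→box=[18,22)
i=19: min(r-i=3, Z[1]=2)=2; Z[19]=2
i=20: min(r-i=2, Z[2]=1)=1; Z[20]=1
i=21: min(r-i=1, Z[3]=0)=0; Z[21]=0
i=22: fresh scan; Z[22]=1 extend→box=[22,23)
i=23: fresh scan; Z[23]=0
i=24: fresh scan; Z[24]=1 extend→box=[24,25)
i=25: fresh scan; Z[25]=0
i=26: fresh scan; Z[26]=5 extend→box=[26,31)
i=27: min(r-i=4, Z[1]=2)=2; Z[27]=2
i=28: min(r-i=3, Z[2]=1)=1; Z[28]=1
i=29: min(r-i=2, Z[3]=0)=0; Z[29]=0
i=30: min(r-i=1, Z[4]=0)=0; Z[30]=0
i=31: fresh scan; Z[31]=0
i=32: fresh scan; Z[32]=1 extend→box=[32,33)

[33, 2, 1, 0, 0, 1, 0, 1, 0, 2, 1, 0, 0, 2, 1, 0, 0, 3, 4, 2, 1, 0, 1, 0, 1, 0, 5, 2, 1, 0, 0, 0, 1]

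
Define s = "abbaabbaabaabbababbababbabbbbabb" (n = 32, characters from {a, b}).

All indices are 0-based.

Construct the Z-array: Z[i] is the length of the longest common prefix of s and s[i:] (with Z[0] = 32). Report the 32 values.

Z[0]=32
i=1: outside box; Z[1]=0
i=2: outside box; Z[2]=0
i=3: outside box; Z[3]=1 grow→box=[3,4)
i=4: outside box; Z[4]=6 grow→box=[4,10)
i=5: min(r-i=5, Z[1]=0)=0; Z[5]=0
i=6: min(r-i=4, Z[2]=0)=0; Z[6]=0
i=7: min(r-i=3, Z[3]=1)=1; Z[7]=1
i=8: min(r-i=2, Z[4]=6)=2; Z[8]=2
i=9: min(r-i=1, Z[5]=0)=0; Z[9]=0
i=10: outside box; Z[10]=1 grow→box=[10,11)
i=11: outside box; Z[11]=4 grow→box=[11,15)
i=12: min(r-i=3, Z[1]=0)=0; Z[12]=0
i=13: min(r-i=2, Z[2]=0)=0; Z[13]=0
i=14: min(r-i=1, Z[3]=1)=1; Z[14]=2 grow→box=[14,16)
i=15: min(r-i=1, Z[1]=0)=0; Z[15]=0
i=16: outside box; Z[16]=4 grow→box=[16,20)
i=17: min(r-i=3, Z[1]=0)=0; Z[17]=0
i=18: min(r-i=2, Z[2]=0)=0; Z[18]=0
i=19: min(r-i=1, Z[3]=1)=1; Z[19]=2 grow→box=[19,21)
i=20: min(r-i=1, Z[1]=0)=0; Z[20]=0
i=21: outside box; Z[21]=4 grow→box=[21,25)
i=22: min(r-i=3, Z[1]=0)=0; Z[22]=0
i=23: min(r-i=2, Z[2]=0)=0; Z[23]=0
i=24: min(r-i=1, Z[3]=1)=1; Z[24]=3 grow→box=[24,27)
i=25: min(r-i=2, Z[1]=0)=0; Z[25]=0
i=26: min(r-i=1, Z[2]=0)=0; Z[26]=0
i=27: outside box; Z[27]=0
i=28: outside box; Z[28]=0
i=29: outside box; Z[29]=3 grow→box=[29,32)
i=30: min(r-i=2, Z[1]=0)=0; Z[30]=0
i=31: min(r-i=1, Z[2]=0)=0; Z[31]=0

[32, 0, 0, 1, 6, 0, 0, 1, 2, 0, 1, 4, 0, 0, 2, 0, 4, 0, 0, 2, 0, 4, 0, 0, 3, 0, 0, 0, 0, 3, 0, 0]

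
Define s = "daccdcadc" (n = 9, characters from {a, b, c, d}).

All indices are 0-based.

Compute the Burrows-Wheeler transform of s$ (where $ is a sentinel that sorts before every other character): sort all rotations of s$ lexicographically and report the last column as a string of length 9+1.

cdcddac$ac

rank  rotation    last
    0  $daccdcadc  c
    1  accdcadc$d  d
    2  adc$daccdc  c
    3  c$daccdcad  d
    4  cadc$daccd  d
    5  ccdcadc$da  a
    6  cdcadc$dac  c
    7  daccdcadc$  $
    8  dc$daccdca  a
    9  dcadc$dacc  c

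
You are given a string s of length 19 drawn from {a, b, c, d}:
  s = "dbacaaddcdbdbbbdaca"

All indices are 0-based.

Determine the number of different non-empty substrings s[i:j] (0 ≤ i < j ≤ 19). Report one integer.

sorted suffixes:
  #0 SA[0]=18  'a'
  #1 SA[1]=4  'aaddcdbdbbbdaca'
  #2 SA[2]=16  'aca'
  #3 SA[3]=2  'acaaddcdbdbbbdaca'
  #4 SA[4]=5  'addcdbdbbbdaca'
  #5 SA[5]=1  'bacaaddcdbdbbbdaca'
  #6 SA[6]=12  'bbbdaca'
  #7 SA[7]=13  'bbdaca'
  #8 SA[8]=14  'bdaca'
  #9 SA[9]=10  'bdbbbdaca'
  #10 SA[10]=17  'ca'
  #11 SA[11]=3  'caaddcdbdbbbdaca'
  #12 SA[12]=8  'cdbdbbbdaca'
  #13 SA[13]=15  'daca'
  #14 SA[14]=0  'dbacaaddcdbdbbbdaca'
  #15 SA[15]=11  'dbbbdaca'
  #16 SA[16]=9  'dbdbbbdaca'
  #17 SA[17]=7  'dcdbdbbbdaca'
  #18 SA[18]=6  'ddcdbdbbbdaca'

SA = [18, 4, 16, 2, 5, 1, 12, 13, 14, 10, 17, 3, 8, 15, 0, 11, 9, 7, 6]
[i] adj suffixes → lcp
  [1] 18/4 → 1 ('a')
  [2] 4/16 → 1 ('a')
  [3] 16/2 → 3 ('aca')
  [4] 2/5 → 1 ('a')
  [5] 5/1 → 0 ('')
  [6] 1/12 → 1 ('b')
  [7] 12/13 → 2 ('bb')
  [8] 13/14 → 1 ('b')
  [9] 14/10 → 2 ('bd')
  [10] 10/17 → 0 ('')
  [11] 17/3 → 2 ('ca')
  [12] 3/8 → 1 ('c')
  [13] 8/15 → 0 ('')
  [14] 15/0 → 1 ('d')
  [15] 0/11 → 2 ('db')
  [16] 11/9 → 2 ('db')
  [17] 9/7 → 1 ('d')
  [18] 7/6 → 1 ('d')

n(n+1)/2 = 19·20/2 = 190
Σ LCP = 0 + 1 + 1 + 3 + 1 + 0 + 1 + 2 + 1 + 2 + 0 + 2 + 1 + 0 + 1 + 2 + 2 + 1 + 1 = 22
distinct = 190 − 22 = 168

168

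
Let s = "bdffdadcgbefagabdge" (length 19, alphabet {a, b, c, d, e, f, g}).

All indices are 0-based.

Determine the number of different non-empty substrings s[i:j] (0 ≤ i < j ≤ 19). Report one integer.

177

sorted suffixes:
  #0 SA[0]=14  'abdge'
  #1 SA[1]=5  'adcgbefagabdge'
  #2 SA[2]=12  'agabdge'
  #3 SA[3]=0  'bdffdadcgbefagabdge'
  #4 SA[4]=15  'bdge'
  #5 SA[5]=9  'befagabdge'
  #6 SA[6]=7  'cgbefagabdge'
  #7 SA[7]=4  'dadcgbefagabdge'
  #8 SA[8]=6  'dcgbefagabdge'
  #9 SA[9]=1  'dffdadcgbefagabdge'
  #10 SA[10]=16  'dge'
  #11 SA[11]=18  'e'
  #12 SA[12]=10  'efagabdge'
  #13 SA[13]=11  'fagabdge'
  #14 SA[14]=3  'fdadcgbefagabdge'
  #15 SA[15]=2  'ffdadcgbefagabdge'
  #16 SA[16]=13  'gabdge'
  #17 SA[17]=8  'gbefagabdge'
  #18 SA[18]=17  'ge'

SA = [14, 5, 12, 0, 15, 9, 7, 4, 6, 1, 16, 18, 10, 11, 3, 2, 13, 8, 17]
[i] adj suffixes → lcp
  [1] 14/5 → 1 ('a')
  [2] 5/12 → 1 ('a')
  [3] 12/0 → 0 ('')
  [4] 0/15 → 2 ('bd')
  [5] 15/9 → 1 ('b')
  [6] 9/7 → 0 ('')
  [7] 7/4 → 0 ('')
  [8] 4/6 → 1 ('d')
  [9] 6/1 → 1 ('d')
  [10] 1/16 → 1 ('d')
  [11] 16/18 → 0 ('')
  [12] 18/10 → 1 ('e')
  [13] 10/11 → 0 ('')
  [14] 11/3 → 1 ('f')
  [15] 3/2 → 1 ('f')
  [16] 2/13 → 0 ('')
  [17] 13/8 → 1 ('g')
  [18] 8/17 → 1 ('g')

n(n+1)/2 = 19·20/2 = 190
Σ LCP = 0 + 1 + 1 + 0 + 2 + 1 + 0 + 0 + 1 + 1 + 1 + 0 + 1 + 0 + 1 + 1 + 0 + 1 + 1 = 13
distinct = 190 − 13 = 177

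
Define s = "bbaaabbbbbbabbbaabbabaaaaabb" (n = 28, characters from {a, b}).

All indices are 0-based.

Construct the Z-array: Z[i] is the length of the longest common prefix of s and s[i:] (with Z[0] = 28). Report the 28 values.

[28, 1, 0, 0, 0, 2, 2, 2, 2, 3, 1, 0, 2, 4, 1, 0, 0, 3, 1, 0, 1, 0, 0, 0, 0, 0, 2, 1]

Z[0]=28
i=1: i≥r, start 0; Z[1]=1 extend→box=[1,2)
i=2: i≥r, start 0; Z[2]=0
i=3: i≥r, start 0; Z[3]=0
i=4: i≥r, start 0; Z[4]=0
i=5: i≥r, start 0; Z[5]=2 extend→box=[5,7)
i=6: min(r-i=1, Z[1]=1)=1; Z[6]=2 extend→box=[6,8)
i=7: min(r-i=1, Z[1]=1)=1; Z[7]=2 extend→box=[7,9)
i=8: min(r-i=1, Z[1]=1)=1; Z[8]=2 extend→box=[8,10)
i=9: min(r-i=1, Z[1]=1)=1; Z[9]=3 extend→box=[9,12)
i=10: min(r-i=2, Z[1]=1)=1; Z[10]=1
i=11: min(r-i=1, Z[2]=0)=0; Z[11]=0
i=12: i≥r, start 0; Z[12]=2 extend→box=[12,14)
i=13: min(r-i=1, Z[1]=1)=1; Z[13]=4 extend→box=[13,17)
i=14: min(r-i=3, Z[1]=1)=1; Z[14]=1
i=15: min(r-i=2, Z[2]=0)=0; Z[15]=0
i=16: min(r-i=1, Z[3]=0)=0; Z[16]=0
i=17: i≥r, start 0; Z[17]=3 extend→box=[17,20)
i=18: min(r-i=2, Z[1]=1)=1; Z[18]=1
i=19: min(r-i=1, Z[2]=0)=0; Z[19]=0
i=20: i≥r, start 0; Z[20]=1 extend→box=[20,21)
i=21: i≥r, start 0; Z[21]=0
i=22: i≥r, start 0; Z[22]=0
i=23: i≥r, start 0; Z[23]=0
i=24: i≥r, start 0; Z[24]=0
i=25: i≥r, start 0; Z[25]=0
i=26: i≥r, start 0; Z[26]=2 extend→box=[26,28)
i=27: min(r-i=1, Z[1]=1)=1; Z[27]=1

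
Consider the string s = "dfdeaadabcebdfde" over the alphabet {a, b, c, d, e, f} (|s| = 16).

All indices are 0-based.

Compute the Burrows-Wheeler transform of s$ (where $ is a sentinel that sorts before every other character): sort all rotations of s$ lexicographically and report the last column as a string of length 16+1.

rank  rotation           last
    0  $dfdeaadabcebdfde  e
    1  aadabcebdfde$dfde  e
    2  abcebdfde$dfdeaad  d
    3  adabcebdfde$dfdea  a
    4  bcebdfde$dfdeaada  a
    5  bdfde$dfdeaadabce  e
    6  cebdfde$dfdeaadab  b
    7  dabcebdfde$dfdeaa  a
    8  de$dfdeaadabcebdf  f
    9  deaadabcebdfde$df  f
   10  dfde$dfdeaadabceb  b
   11  dfdeaadabcebdfde$  $
   12  e$dfdeaadabcebdfd  d
   13  eaadabcebdfde$dfd  d
   14  ebdfde$dfdeaadabc  c
   15  fde$dfdeaadabcebd  d
   16  fdeaadabcebdfde$d  d

eedaaebaffb$ddcdd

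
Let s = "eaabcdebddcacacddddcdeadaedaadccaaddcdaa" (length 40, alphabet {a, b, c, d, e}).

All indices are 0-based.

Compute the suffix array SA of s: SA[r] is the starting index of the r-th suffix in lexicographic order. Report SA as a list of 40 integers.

rank | idx | suffix
   0 |  39 | a
   1 |  38 | aa
   2 |   1 | aabcdebddcacacddddcdeadaedaadccaaddcdaa
   3 |  27 | aadccaaddcdaa
   4 |  32 | aaddcdaa
   5 |   2 | abcdebddcacacddddcdeadaedaadccaaddcdaa
   6 |  11 | acacddddcdeadaedaadccaaddcdaa
   7 |  13 | acddddcdeadaedaadccaaddcdaa
   8 |  22 | adaedaadccaaddcdaa
   9 |  28 | adccaaddcdaa
  10 |  33 | addcdaa
  11 |  24 | aedaadccaaddcdaa
  12 |   3 | bcdebddcacacddddcdeadaedaadccaaddcdaa
  13 |   7 | bddcacacddddcdeadaedaadccaaddcdaa
  14 |  31 | caaddcdaa
  15 |  10 | cacacddddcdeadaedaadccaaddcdaa
  16 |  12 | cacddddcdeadaedaadccaaddcdaa
  17 |  30 | ccaaddcdaa
  18 |  36 | cdaa
  19 |  14 | cddddcdeadaedaadccaaddcdaa
  20 |  19 | cdeadaedaadccaaddcdaa
  21 |   4 | cdebddcacacddddcdeadaedaadccaaddcdaa
  22 |  37 | daa
  23 |  26 | daadccaaddcdaa
  24 |  23 | daedaadccaaddcdaa
  25 |   9 | dcacacddddcdeadaedaadccaaddcdaa
  26 |  29 | dccaaddcdaa
  27 |  35 | dcdaa
  28 |  18 | dcdeadaedaadccaaddcdaa
  29 |   8 | ddcacacddddcdeadaedaadccaaddcdaa
  30 |  34 | ddcdaa
  31 |  17 | ddcdeadaedaadccaaddcdaa
  32 |  16 | dddcdeadaedaadccaaddcdaa
  33 |  15 | ddddcdeadaedaadccaaddcdaa
  34 |  20 | deadaedaadccaaddcdaa
  35 |   5 | debddcacacddddcdeadaedaadccaaddcdaa
  36 |   0 | eaabcdebddcacacddddcdeadaedaadccaaddcdaa
  37 |  21 | eadaedaadccaaddcdaa
  38 |   6 | ebddcacacddddcdeadaedaadccaaddcdaa
  39 |  25 | edaadccaaddcdaa

[39, 38, 1, 27, 32, 2, 11, 13, 22, 28, 33, 24, 3, 7, 31, 10, 12, 30, 36, 14, 19, 4, 37, 26, 23, 9, 29, 35, 18, 8, 34, 17, 16, 15, 20, 5, 0, 21, 6, 25]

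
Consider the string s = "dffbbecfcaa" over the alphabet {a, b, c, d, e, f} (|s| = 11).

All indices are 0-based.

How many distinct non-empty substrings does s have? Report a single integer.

rank→(start, suffix):
  0 → (10, 'a')
  1 → (9, 'aa')
  2 → (3, 'bbecfcaa')
  3 → (4, 'becfcaa')
  4 → (8, 'caa')
  5 → (6, 'cfcaa')
  6 → (0, 'dffbbecfcaa')
  7 → (5, 'ecfcaa')
  8 → (2, 'fbbecfcaa')
  9 → (7, 'fcaa')
  10 → (1, 'ffbbecfcaa')

SA = [10, 9, 3, 4, 8, 6, 0, 5, 2, 7, 1]
[i] adj suffixes → lcp
  [1] 10/9 → 1 ('a')
  [2] 9/3 → 0 ('')
  [3] 3/4 → 1 ('b')
  [4] 4/8 → 0 ('')
  [5] 8/6 → 1 ('c')
  [6] 6/0 → 0 ('')
  [7] 0/5 → 0 ('')
  [8] 5/2 → 0 ('')
  [9] 2/7 → 1 ('f')
  [10] 7/1 → 1 ('f')

n(n+1)/2 = 11·12/2 = 66
Σ LCP = 0 + 1 + 0 + 1 + 0 + 1 + 0 + 0 + 0 + 1 + 1 = 5
distinct = 66 − 5 = 61

61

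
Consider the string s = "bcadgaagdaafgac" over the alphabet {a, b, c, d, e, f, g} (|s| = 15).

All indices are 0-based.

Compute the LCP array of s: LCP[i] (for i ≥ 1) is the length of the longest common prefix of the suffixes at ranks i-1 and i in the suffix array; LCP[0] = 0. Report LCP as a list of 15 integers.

sorted suffixes:
  #0 SA[0]=9  'aafgac'
  #1 SA[1]=5  'aagdaafgac'
  #2 SA[2]=13  'ac'
  #3 SA[3]=2  'adgaagdaafgac'
  #4 SA[4]=10  'afgac'
  #5 SA[5]=6  'agdaafgac'
  #6 SA[6]=0  'bcadgaagdaafgac'
  #7 SA[7]=14  'c'
  #8 SA[8]=1  'cadgaagdaafgac'
  #9 SA[9]=8  'daafgac'
  #10 SA[10]=3  'dgaagdaafgac'
  #11 SA[11]=11  'fgac'
  #12 SA[12]=4  'gaagdaafgac'
  #13 SA[13]=12  'gac'
  #14 SA[14]=7  'gdaafgac'

SA = [9, 5, 13, 2, 10, 6, 0, 14, 1, 8, 3, 11, 4, 12, 7]
[i] adj suffixes → lcp
  [1] 9/5 → 2 ('aa')
  [2] 5/13 → 1 ('a')
  [3] 13/2 → 1 ('a')
  [4] 2/10 → 1 ('a')
  [5] 10/6 → 1 ('a')
  [6] 6/0 → 0 ('')
  [7] 0/14 → 0 ('')
  [8] 14/1 → 1 ('c')
  [9] 1/8 → 0 ('')
  [10] 8/3 → 1 ('d')
  [11] 3/11 → 0 ('')
  [12] 11/4 → 0 ('')
  [13] 4/12 → 2 ('ga')
  [14] 12/7 → 1 ('g')

[0, 2, 1, 1, 1, 1, 0, 0, 1, 0, 1, 0, 0, 2, 1]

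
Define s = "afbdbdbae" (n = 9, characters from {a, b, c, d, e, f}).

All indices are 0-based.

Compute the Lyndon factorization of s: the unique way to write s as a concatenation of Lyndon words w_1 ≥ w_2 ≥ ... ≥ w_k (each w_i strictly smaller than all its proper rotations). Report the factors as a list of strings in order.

emit factor 1: 'afbdbdb' (i=0, period=7)
emit factor 2: 'ae' (i=7, period=2)

["afbdbdb", "ae"]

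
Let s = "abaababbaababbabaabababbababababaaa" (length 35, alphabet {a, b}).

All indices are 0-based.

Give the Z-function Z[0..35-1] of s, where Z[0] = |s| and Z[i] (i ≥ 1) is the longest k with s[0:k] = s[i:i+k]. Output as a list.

Z[0]=35
i=1: outside box; Z[1]=0
i=2: outside box; Z[2]=1 extend→box=[2,3)
i=3: outside box; Z[3]=3 extend→box=[3,6)
i=4: min(r-i=2, Z[1]=0)=0; Z[4]=0
i=5: min(r-i=1, Z[2]=1)=1; Z[5]=2 extend→box=[5,7)
i=6: min(r-i=1, Z[1]=0)=0; Z[6]=0
i=7: outside box; Z[7]=0
i=8: outside box; Z[8]=1 extend→box=[8,9)
i=9: outside box; Z[9]=3 extend→box=[9,12)
i=10: min(r-i=2, Z[1]=0)=0; Z[10]=0
i=11: min(r-i=1, Z[2]=1)=1; Z[11]=2 extend→box=[11,13)
i=12: min(r-i=1, Z[1]=0)=0; Z[12]=0
i=13: outside box; Z[13]=0
i=14: outside box; Z[14]=7 extend→box=[14,21)
i=15: min(r-i=6, Z[1]=0)=0; Z[15]=0
i=16: min(r-i=5, Z[2]=1)=1; Z[16]=1
i=17: min(r-i=4, Z[3]=3)=3; Z[17]=3
i=18: min(r-i=3, Z[4]=0)=0; Z[18]=0
i=19: min(r-i=2, Z[5]=2)=2; Z[19]=3 extend→box=[19,22)
i=20: min(r-i=2, Z[1]=0)=0; Z[20]=0
i=21: min(r-i=1, Z[2]=1)=1; Z[21]=2 extend→box=[21,23)
i=22: min(r-i=1, Z[1]=0)=0; Z[22]=0
i=23: outside box; Z[23]=0
i=24: outside box; Z[24]=3 extend→box=[24,27)
i=25: min(r-i=2, Z[1]=0)=0; Z[25]=0
i=26: min(r-i=1, Z[2]=1)=1; Z[26]=3 extend→box=[26,29)
i=27: min(r-i=2, Z[1]=0)=0; Z[27]=0
i=28: min(r-i=1, Z[2]=1)=1; Z[28]=3 extend→box=[28,31)
i=29: min(r-i=2, Z[1]=0)=0; Z[29]=0
i=30: min(r-i=1, Z[2]=1)=1; Z[30]=4 extend→box=[30,34)
i=31: min(r-i=3, Z[1]=0)=0; Z[31]=0
i=32: min(r-i=2, Z[2]=1)=1; Z[32]=1
i=33: min(r-i=1, Z[3]=3)=1; Z[33]=1
i=34: outside box; Z[34]=1 extend→box=[34,35)

[35, 0, 1, 3, 0, 2, 0, 0, 1, 3, 0, 2, 0, 0, 7, 0, 1, 3, 0, 3, 0, 2, 0, 0, 3, 0, 3, 0, 3, 0, 4, 0, 1, 1, 1]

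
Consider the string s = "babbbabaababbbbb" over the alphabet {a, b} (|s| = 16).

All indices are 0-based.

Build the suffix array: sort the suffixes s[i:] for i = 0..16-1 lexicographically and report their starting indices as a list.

sorted suffixes:
  #0 SA[0]=7  'aababbbbb'
  #1 SA[1]=5  'abaababbbbb'
  #2 SA[2]=8  'ababbbbb'
  #3 SA[3]=1  'abbbabaababbbbb'
  #4 SA[4]=10  'abbbbb'
  #5 SA[5]=15  'b'
  #6 SA[6]=6  'baababbbbb'
  #7 SA[7]=4  'babaababbbbb'
  #8 SA[8]=0  'babbbabaababbbbb'
  #9 SA[9]=9  'babbbbb'
  #10 SA[10]=14  'bb'
  #11 SA[11]=3  'bbabaababbbbb'
  #12 SA[12]=13  'bbb'
  #13 SA[13]=2  'bbbabaababbbbb'
  #14 SA[14]=12  'bbbb'
  #15 SA[15]=11  'bbbbb'

[7, 5, 8, 1, 10, 15, 6, 4, 0, 9, 14, 3, 13, 2, 12, 11]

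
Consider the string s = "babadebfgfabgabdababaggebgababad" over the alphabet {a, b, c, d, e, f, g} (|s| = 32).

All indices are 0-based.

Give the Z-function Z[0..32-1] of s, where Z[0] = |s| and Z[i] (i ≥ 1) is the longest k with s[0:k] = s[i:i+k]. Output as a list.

Z[0]=32
i=1: i≥r, start 0; Z[1]=0
i=2: i≥r, start 0; Z[2]=2 extend→box=[2,4)
i=3: min(r-i=1, Z[1]=0)=0; Z[3]=0
i=4: i≥r, start 0; Z[4]=0
i=5: i≥r, start 0; Z[5]=0
i=6: i≥r, start 0; Z[6]=1 extend→box=[6,7)
i=7: i≥r, start 0; Z[7]=0
i=8: i≥r, start 0; Z[8]=0
i=9: i≥r, start 0; Z[9]=0
i=10: i≥r, start 0; Z[10]=0
i=11: i≥r, start 0; Z[11]=1 extend→box=[11,12)
i=12: i≥r, start 0; Z[12]=0
i=13: i≥r, start 0; Z[13]=0
i=14: i≥r, start 0; Z[14]=1 extend→box=[14,15)
i=15: i≥r, start 0; Z[15]=0
i=16: i≥r, start 0; Z[16]=0
i=17: i≥r, start 0; Z[17]=4 extend→box=[17,21)
i=18: min(r-i=3, Z[1]=0)=0; Z[18]=0
i=19: min(r-i=2, Z[2]=2)=2; Z[19]=2
i=20: min(r-i=1, Z[3]=0)=0; Z[20]=0
i=21: i≥r, start 0; Z[21]=0
i=22: i≥r, start 0; Z[22]=0
i=23: i≥r, start 0; Z[23]=0
i=24: i≥r, start 0; Z[24]=1 extend→box=[24,25)
i=25: i≥r, start 0; Z[25]=0
i=26: i≥r, start 0; Z[26]=0
i=27: i≥r, start 0; Z[27]=5 extend→box=[27,32)
i=28: min(r-i=4, Z[1]=0)=0; Z[28]=0
i=29: min(r-i=3, Z[2]=2)=2; Z[29]=2
i=30: min(r-i=2, Z[3]=0)=0; Z[30]=0
i=31: min(r-i=1, Z[4]=0)=0; Z[31]=0

[32, 0, 2, 0, 0, 0, 1, 0, 0, 0, 0, 1, 0, 0, 1, 0, 0, 4, 0, 2, 0, 0, 0, 0, 1, 0, 0, 5, 0, 2, 0, 0]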